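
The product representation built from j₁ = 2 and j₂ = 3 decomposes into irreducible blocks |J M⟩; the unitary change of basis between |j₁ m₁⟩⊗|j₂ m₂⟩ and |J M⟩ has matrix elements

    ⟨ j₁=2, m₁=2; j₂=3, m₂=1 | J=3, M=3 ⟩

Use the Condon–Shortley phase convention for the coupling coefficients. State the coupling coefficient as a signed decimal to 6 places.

triangle: 2!*2!*4!/9! = 96/362880
(j±m)!: 4!*0!*4!*2!*6!*0! = 829440
prefactor² = (2J+1)*Δ*N² = 1536
  k=0: +1/(0!*2!*0!*4!*2!*0!) = 1/96
Σ = 1/96  ⇒  CG² = 1536*(1/96)² = 1/6
CG = +√(1/6) = +0.408248

+0.408248  (= +√(1/6))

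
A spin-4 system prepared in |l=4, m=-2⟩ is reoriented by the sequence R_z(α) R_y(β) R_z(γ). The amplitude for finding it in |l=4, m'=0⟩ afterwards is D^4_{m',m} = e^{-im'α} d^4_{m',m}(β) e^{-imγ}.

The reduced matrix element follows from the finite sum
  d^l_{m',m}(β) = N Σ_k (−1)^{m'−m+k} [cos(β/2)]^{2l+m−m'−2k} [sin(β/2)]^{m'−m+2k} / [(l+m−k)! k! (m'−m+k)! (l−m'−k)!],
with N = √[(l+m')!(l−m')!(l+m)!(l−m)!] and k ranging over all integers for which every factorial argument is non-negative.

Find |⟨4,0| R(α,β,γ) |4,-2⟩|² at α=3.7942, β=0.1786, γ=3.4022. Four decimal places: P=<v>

P=0.0052

Split into d^4_{0,-2}(β=0.1786) × two z-phases.
With c≡cos(β/2)=0.996015 and s≡sin(β/2)=0.089181, N=[24·24·2·720]^{1/2}=910.735966
Admissible k: 0..2 (factorial args all ≥0)
  k=0: (−1)^2·910.7360/(96)·0.9960^6·0.0892^2 = +0.073666
  k=1: (−1)^3·910.7360/(36)·0.9960^4·0.0892^4 = -0.001575
  k=2: (−1)^4·910.7360/(96)·0.9960^2·0.0892^6 = +0.000005
d^4_{0,-2}(0.1786) = +0.073666 -0.001575 +0.000005 = +0.072096
|D^4_{0,-2}|² = |d^4_{0,-2}(β)|² = (+0.072096)² = 0.005198 (the z-rotation phases have unit modulus)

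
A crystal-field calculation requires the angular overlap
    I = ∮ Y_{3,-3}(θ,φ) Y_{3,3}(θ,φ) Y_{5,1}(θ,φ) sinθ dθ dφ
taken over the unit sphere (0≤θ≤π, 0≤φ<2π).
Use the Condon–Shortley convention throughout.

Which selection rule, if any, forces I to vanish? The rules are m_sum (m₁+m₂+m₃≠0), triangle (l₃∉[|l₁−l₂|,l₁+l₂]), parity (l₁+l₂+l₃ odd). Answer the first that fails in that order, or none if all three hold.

m₁+m₂+m₃ = -3 + 3 + 1 = 1  ✗
triangle: |3−3|=0 ≤ l₃=5 ≤ 3+3=6
parity: l₁+l₂+l₃ = 11 is odd

m_sum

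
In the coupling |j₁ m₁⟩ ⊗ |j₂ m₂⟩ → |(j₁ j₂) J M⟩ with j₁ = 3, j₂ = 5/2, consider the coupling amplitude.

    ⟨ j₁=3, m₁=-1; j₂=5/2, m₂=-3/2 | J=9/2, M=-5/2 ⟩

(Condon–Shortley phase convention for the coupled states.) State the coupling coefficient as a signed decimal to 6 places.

triangle: 1!*5!*4!/11! = 2880/39916800
(j±m)!: 2!*4!*1!*4!*2!*7! = 11612160
prefactor² = (2J+1)*Δ*N² = 92160/11
  k=0: +1/(0!*1!*4!*1!*1!*3!) = 1/144
  k=1: −1/(1!*0!*3!*0!*2!*4!) = -1/288
Σ = 1/288  ⇒  CG² = 92160/11*(1/288)² = 10/99
CG = +√(10/99) = +0.317821

+√(10/99) ≈ +0.317821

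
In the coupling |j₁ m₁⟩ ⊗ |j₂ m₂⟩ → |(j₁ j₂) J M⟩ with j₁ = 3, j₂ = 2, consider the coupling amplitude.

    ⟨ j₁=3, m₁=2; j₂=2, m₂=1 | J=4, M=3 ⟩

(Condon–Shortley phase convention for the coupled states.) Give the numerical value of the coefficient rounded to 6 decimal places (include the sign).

+√(1/20) = +0.223607

j₁+j₂−J=1  J+j₁−j₂=5  J−j₁+j₂=3  j₁+j₂+J+1=10
(j₁±m₁, j₂±m₂, J±M) = (5,1,3,1,7,1)
P² = 6480
sum k=0..1:
  [0] +1/144 = 1/144
  [1] −1/240 = -1/240
S = 1/360
C² = P²·S² = 1/20 ; C = +0.223607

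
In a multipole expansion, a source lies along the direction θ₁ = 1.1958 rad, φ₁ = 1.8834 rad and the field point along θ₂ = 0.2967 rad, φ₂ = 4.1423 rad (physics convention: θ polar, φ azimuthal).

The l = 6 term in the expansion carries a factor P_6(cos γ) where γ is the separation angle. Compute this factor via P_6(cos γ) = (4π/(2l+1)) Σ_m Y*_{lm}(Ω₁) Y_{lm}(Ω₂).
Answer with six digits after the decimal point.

-0.124842

Addition theorem: P_6(cos γ) = (4π/13) Σ_m Y*_{lm}(Ω₁) Y_{lm}(Ω₂), m = −6…6:
  [-6]  conj(Y_{6,-6})(Ω₁) = 0.09411 - 0.29912j ; Y_{6,-6}(Ω₂) = 0.00029 + 0.00008j ; Δ = 0.00005 - 0.00008j
  [-5]  conj(Y_{6,-5})(Ω₁) = -0.42757 + 0.00333j ; Y_{6,-5}(Ω₂) = -0.00098 - 0.00327j ; Δ = 0.00043 + 0.00140j
  [-4]  conj(Y_{6,-4})(Ω₁) = 0.04007 + 0.12076j ; Y_{6,-4}(Ω₂) = -0.01539 + 0.01792j ; Δ = -0.00278 - 0.00114j
  [-3]  conj(Y_{6,-3})(Ω₁) = -0.23624 + 0.17333j ; Y_{6,-3}(Ω₂) = 0.10884 + 0.01528j ; Δ = -0.02836 + 0.01525j
  [-2]  conj(Y_{6,-2})(Ω₁) = 0.18770 + 0.13548j ; Y_{6,-2}(Ω₂) = -0.14106 - 0.30707j ; Δ = 0.01513 - 0.07675j
  [-1]  conj(Y_{6,-1})(Ω₁) = -0.06776 + 0.20967j ; Y_{6,-1}(Ω₂) = -0.32102 + 0.50074j ; Δ = -0.08323 - 0.10124j
  [+0]  conj(Y_{6,0})(Ω₁) = 0.25267 + 0.00000j ; Y_{6,0}(Ω₂) = 0.27063 + 0.00000j ; Δ = 0.06838 + 0.00000j
  [+1]  conj(Y_{6,1})(Ω₁) = 0.06776 + 0.20967j ; Y_{6,1}(Ω₂) = 0.32102 + 0.50074j ; Δ = -0.08323 + 0.10124j
  [+2]  conj(Y_{6,2})(Ω₁) = 0.18770 - 0.13548j ; Y_{6,2}(Ω₂) = -0.14106 + 0.30707j ; Δ = 0.01513 + 0.07675j
  [+3]  conj(Y_{6,3})(Ω₁) = 0.23624 + 0.17333j ; Y_{6,3}(Ω₂) = -0.10884 + 0.01528j ; Δ = -0.02836 - 0.01525j
  [+4]  conj(Y_{6,4})(Ω₁) = 0.04007 - 0.12076j ; Y_{6,4}(Ω₂) = -0.01539 - 0.01792j ; Δ = -0.00278 + 0.00114j
  [+5]  conj(Y_{6,5})(Ω₁) = 0.42757 + 0.00333j ; Y_{6,5}(Ω₂) = 0.00098 - 0.00327j ; Δ = 0.00043 - 0.00140j
  [+6]  conj(Y_{6,6})(Ω₁) = 0.09411 + 0.29912j ; Y_{6,6}(Ω₂) = 0.00029 - 0.00008j ; Δ = 0.00005 + 0.00008j
Accumulated sum -0.12915 - 0.00000j; after 4π/(2l+1) scaling, -0.12484 - 0.00000j ⇒ P_6 = -0.124842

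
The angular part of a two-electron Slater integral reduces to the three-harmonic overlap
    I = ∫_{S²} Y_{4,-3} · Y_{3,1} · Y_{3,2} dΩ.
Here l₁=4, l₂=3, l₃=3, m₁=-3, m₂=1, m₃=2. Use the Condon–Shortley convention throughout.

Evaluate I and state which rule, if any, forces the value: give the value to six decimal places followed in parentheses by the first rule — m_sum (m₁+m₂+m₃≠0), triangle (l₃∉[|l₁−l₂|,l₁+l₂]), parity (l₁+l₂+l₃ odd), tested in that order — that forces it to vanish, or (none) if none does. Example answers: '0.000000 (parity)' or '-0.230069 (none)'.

m-sum 0 ✓  L=10 even ✓  1≤3≤7 ✓
Π(2lᵢ+1) = 9×7×7 = 441
triangle coeff Δ(4,3,3) = 1/34650
Σ_t [1,3]: t=1:−1/72 t=2:+1/16 t=3:−1/72 = 5/144
(3j)²=2/77 [(4 3 3; 0 0 0)], sign=-1
Σ_t [3,4]: t=3:−1/144 t=4:+1/288 = -1/288
(3j)²=1/99 [(4 3 3; -3 1 2)], sign=+1
⇒ 4πI² = 14/121
I = (-1)√(14/121/(4π)) = -0.09595473
No selection rule forces the value: the integral is nonzero (none).

-0.095955 (none)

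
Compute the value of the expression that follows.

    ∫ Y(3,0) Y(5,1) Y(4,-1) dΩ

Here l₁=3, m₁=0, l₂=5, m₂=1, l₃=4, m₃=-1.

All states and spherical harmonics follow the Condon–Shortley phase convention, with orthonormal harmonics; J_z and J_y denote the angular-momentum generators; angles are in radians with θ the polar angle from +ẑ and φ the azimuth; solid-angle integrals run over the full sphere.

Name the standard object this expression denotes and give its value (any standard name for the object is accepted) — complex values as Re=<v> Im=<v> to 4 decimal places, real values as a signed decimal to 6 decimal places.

Gaunt coefficient, -0.115089

This is a Gaunt coefficient — the integral of a triple product of spherical harmonics over the sphere.
Rules hold: Σm=0, L=12 even, 2≤4≤8.
N = 7·11·9 = 693
Δ = 4!·2!·6!/13! = 1/180180
Racah Σ t=1..3: t=1:−1/576 t=2:+1/144 t=3:−1/576 = 1/288
⇒ 3j(3 5 4; 0 0 0)² = 20/1001, sgn +1
Racah Σ t=1..3: t=1:−1/1440 t=2:+1/192 t=3:−1/432 = 19/8640
⇒ 3j(3 5 4; 0 1 -1)² = 361/30030, sgn -1
4πI² = N·(3j₀)²·(3jₘ)² = 2166/13013
I = -1·√(0.166449/4π) = -0.11508947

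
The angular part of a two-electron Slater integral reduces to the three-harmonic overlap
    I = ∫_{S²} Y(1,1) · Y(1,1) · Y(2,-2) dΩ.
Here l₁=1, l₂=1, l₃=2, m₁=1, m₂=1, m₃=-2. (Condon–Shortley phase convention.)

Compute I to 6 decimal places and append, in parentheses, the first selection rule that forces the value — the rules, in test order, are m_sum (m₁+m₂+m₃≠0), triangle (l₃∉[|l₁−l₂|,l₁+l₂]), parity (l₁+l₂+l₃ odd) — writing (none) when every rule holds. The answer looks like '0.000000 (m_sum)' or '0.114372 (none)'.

0.309019 (none)

Rules hold: Σm=0, L=4 even, 0≤2≤2.
N = 3·3·5 = 45
Δ = 0!·2!·2!/5! = 1/30
Racah Σ t=0..0: t=0:+1/1 = 1/1
⇒ 3j(1 1 2; 0 0 0)² = 2/15, sgn +1
Racah Σ t=0..0: t=0:+1/4 = 1/4
⇒ 3j(1 1 2; 1 1 -2)² = 1/5, sgn +1
4πI² = N·(3j₀)²·(3jₘ)² = 6/5
I = +1·√(1.2/4π) = 0.30901936
No selection rule forces the value: the integral is nonzero (none).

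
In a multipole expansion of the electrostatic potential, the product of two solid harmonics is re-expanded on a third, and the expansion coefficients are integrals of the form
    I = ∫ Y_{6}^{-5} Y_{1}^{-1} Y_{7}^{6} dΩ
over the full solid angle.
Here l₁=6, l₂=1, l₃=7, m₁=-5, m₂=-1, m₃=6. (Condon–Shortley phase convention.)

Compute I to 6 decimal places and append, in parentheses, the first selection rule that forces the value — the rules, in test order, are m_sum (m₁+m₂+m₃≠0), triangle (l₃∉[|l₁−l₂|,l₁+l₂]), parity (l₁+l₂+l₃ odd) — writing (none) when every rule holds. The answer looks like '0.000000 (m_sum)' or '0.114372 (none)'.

Rules hold: Σm=0, L=14 even, 5≤7≤7.
N = 13·3·15 = 585
Δ = 0!·12!·2!/15! = 1/1365
Racah Σ t=0..0: t=0:+1/518400 = 1/518400
⇒ 3j(6 1 7; 0 0 0)² = 7/195, sgn -1
Racah Σ t=0..0: t=0:+1/79833600 = 1/79833600
⇒ 3j(6 1 7; -5 -1 6)² = 2/35, sgn -1
4πI² = N·(3j₀)²·(3jₘ)² = 6/5
I = +1·√(1.2/4π) = 0.30901936
No selection rule forces the value: the integral is nonzero (none).

0.309019 (none)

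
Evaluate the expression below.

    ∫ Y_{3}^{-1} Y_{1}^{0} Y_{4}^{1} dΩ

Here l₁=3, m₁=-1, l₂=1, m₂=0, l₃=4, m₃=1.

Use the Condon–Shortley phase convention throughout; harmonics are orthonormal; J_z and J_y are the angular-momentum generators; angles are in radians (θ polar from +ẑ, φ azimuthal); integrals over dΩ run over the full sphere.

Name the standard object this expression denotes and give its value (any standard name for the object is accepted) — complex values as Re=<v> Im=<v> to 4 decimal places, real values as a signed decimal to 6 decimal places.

Gaunt coefficient, -0.238414

This is a Gaunt coefficient — the integral of a triple product of spherical harmonics over the sphere.
m-sum 0 ✓  L=8 even ✓  2≤4≤4 ✓
Π(2lᵢ+1) = 7×3×9 = 189
triangle coeff Δ(3,1,4) = 1/252
Σ_t [0,0]: t=0:+1/36 = 1/36
(3j)²=4/63 [(3 1 4; 0 0 0)], sign=+1
Σ_t [0,0]: t=0:+1/48 = 1/48
(3j)²=5/84 [(3 1 4; -1 0 1)], sign=-1
⇒ 4πI² = 5/7
I = (-1)√(5/7/(4π)) = -0.23841361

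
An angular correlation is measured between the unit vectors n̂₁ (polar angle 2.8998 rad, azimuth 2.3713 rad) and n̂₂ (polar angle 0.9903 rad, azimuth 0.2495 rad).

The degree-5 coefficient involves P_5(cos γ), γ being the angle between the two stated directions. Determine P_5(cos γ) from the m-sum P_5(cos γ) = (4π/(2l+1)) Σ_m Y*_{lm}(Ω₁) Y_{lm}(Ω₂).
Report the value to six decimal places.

Expand P_5 via completeness: Σ_{m} conj(Y_{5,m}) at Ω₁ times Y_{5,m} at Ω₂ —
  [-5]  conj(Y_{5,-5})(Ω₁) = 0.00028 - 0.00024j ; Y_{5,-5}(Ω₂) = 0.06028 - 0.17991j ; Δ = -0.00003 - 0.00006j
  [-4]  conj(Y_{5,-4})(Ω₁) = 0.00468 + 0.00028j ; Y_{5,-4}(Ω₂) = 0.21329 - 0.33073j ; Δ = 0.00109 - 0.00149j
  [-3]  conj(Y_{5,-3})(Ω₁) = 0.02397 + 0.02625j ; Y_{5,-3}(Ω₂) = 0.25299 - 0.23498j ; Δ = 0.01223 + 0.00101j
  [-2]  conj(Y_{5,-2})(Ω₁) = -0.00521 + 0.17238j ; Y_{5,-2}(Ω₂) = -0.05572 + 0.03037j ; Δ = -0.00494 - 0.00976j
  [-1]  conj(Y_{5,-1})(Ω₁) = -0.35577 + 0.34518j ; Y_{5,-1}(Ω₂) = -0.34026 + 0.08670j ; Δ = 0.09112 - 0.14829j
  [+0]  conj(Y_{5,0})(Ω₁) = -0.56734 + 0.00000j ; Y_{5,0}(Ω₂) = -0.02279 + 0.00000j ; Δ = 0.01293 + 0.00000j
  [+1]  conj(Y_{5,1})(Ω₁) = 0.35577 + 0.34518j ; Y_{5,1}(Ω₂) = 0.34026 + 0.08670j ; Δ = 0.09112 + 0.14829j
  [+2]  conj(Y_{5,2})(Ω₁) = -0.00521 - 0.17238j ; Y_{5,2}(Ω₂) = -0.05572 - 0.03037j ; Δ = -0.00494 + 0.00976j
  [+3]  conj(Y_{5,3})(Ω₁) = -0.02397 + 0.02625j ; Y_{5,3}(Ω₂) = -0.25299 - 0.23498j ; Δ = 0.01223 - 0.00101j
  [+4]  conj(Y_{5,4})(Ω₁) = 0.00468 - 0.00028j ; Y_{5,4}(Ω₂) = 0.21329 + 0.33073j ; Δ = 0.00109 + 0.00149j
  [+5]  conj(Y_{5,5})(Ω₁) = -0.00028 - 0.00024j ; Y_{5,5}(Ω₂) = -0.06028 - 0.17991j ; Δ = -0.00003 + 0.00006j
Total Σ_m = 0.21188 + 0.00000j. Multiply by 1.142397: 0.24205 + 0.00000j. P_5(cos γ) = 0.242050

0.242050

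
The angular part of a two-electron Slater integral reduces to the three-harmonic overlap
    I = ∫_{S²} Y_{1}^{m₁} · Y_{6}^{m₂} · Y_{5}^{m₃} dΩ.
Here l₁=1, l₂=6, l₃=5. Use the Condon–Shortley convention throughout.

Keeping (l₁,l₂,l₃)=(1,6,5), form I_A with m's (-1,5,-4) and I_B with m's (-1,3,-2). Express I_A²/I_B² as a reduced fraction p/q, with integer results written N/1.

Same 1,6,5: normalisation and zero-m 3j drop out of the ratio.
A: Δ: 2! 0! 10! / 13! → 1/858; sum: t=2:+1/725760 = 1/725760; 3j²(1 6 5; -1 5 -4) = Δ·Π!·Σ² = 5/78  (sign -1)
B: Δ: 2! 0! 10! / 13! → 1/858; sum: t=2:+1/60480 = 1/60480; 3j²(1 6 5; -1 3 -2) = Δ·Π!·Σ² = 6/143  (sign -1)
I_A²/I_B² = (5/78)/(6/143) = 55/36

55/36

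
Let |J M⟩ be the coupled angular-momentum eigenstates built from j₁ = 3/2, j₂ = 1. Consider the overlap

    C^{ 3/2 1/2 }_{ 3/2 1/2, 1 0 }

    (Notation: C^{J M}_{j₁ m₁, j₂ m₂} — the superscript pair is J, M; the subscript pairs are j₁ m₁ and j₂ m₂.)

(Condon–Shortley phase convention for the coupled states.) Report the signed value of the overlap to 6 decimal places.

triangle: 1!×2!×1!/5! = 2/120
(j±m)!: 2!×1!×1!×1!×2!×1! = 4
prefactor² = (2J+1)×Δ×N² = 4/15
  k=0: +1/(0!×1!×1!×1!×1!×0!) = 1
  k=1: −1/(1!×0!×0!×0!×2!×1!) = -1/2
Σ = 1/2  ⇒  CG² = 4/15×(1/2)² = 1/15
CG = +√(1/15) = +0.258199

+√(1/15) = +0.258199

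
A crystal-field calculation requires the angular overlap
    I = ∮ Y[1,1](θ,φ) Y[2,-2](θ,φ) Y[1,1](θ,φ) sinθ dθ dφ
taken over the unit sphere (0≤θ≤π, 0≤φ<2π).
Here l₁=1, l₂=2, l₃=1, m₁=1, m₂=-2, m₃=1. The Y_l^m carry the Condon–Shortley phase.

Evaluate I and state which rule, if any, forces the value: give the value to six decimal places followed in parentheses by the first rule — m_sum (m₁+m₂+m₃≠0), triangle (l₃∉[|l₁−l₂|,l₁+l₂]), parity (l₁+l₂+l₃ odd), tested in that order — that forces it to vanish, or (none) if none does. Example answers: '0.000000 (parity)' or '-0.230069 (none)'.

Checks pass: Σm=0; 4 even; l₃=1∈[1,3].
(2·1+1)(2·2+1)(2·1+1) = 45
Δ: 2! 0! 2! / 5! → 1/30
sum: t=1:−1/1 = -1/1
3j²(1 2 1; 0 0 0) = Δ·Π!·Σ² = 2/15  (sign +1)
sum: t=0:+1/4 = 1/4
3j²(1 2 1; 1 -2 1) = Δ·Π!·Σ² = 1/5  (sign +1)
combine: 4πI² = 45·2/15·1/5 = 6/5
take √, sign +1: I = 0.30901936
No selection rule forces the value: the integral is nonzero (none).

0.309019 (none)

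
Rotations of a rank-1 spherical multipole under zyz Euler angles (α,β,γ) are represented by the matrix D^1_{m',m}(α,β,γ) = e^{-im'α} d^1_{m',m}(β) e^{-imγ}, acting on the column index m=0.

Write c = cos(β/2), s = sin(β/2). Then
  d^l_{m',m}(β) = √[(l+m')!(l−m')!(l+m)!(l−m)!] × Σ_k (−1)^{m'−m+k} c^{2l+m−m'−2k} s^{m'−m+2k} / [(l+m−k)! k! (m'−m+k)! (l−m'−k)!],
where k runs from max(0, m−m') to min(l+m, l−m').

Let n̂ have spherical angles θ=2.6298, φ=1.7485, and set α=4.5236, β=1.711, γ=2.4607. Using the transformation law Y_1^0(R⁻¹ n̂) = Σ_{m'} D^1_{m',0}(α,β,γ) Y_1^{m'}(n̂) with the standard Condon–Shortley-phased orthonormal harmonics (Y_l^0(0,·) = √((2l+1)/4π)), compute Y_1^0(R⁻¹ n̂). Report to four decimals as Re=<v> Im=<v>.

Re=-0.1617 Im=0.0000

Need the full column D^1_{m',0} for m'=−1..1 at α=4.5236, β=1.7110, γ=2.4607.
cos(β/2)=0.655841, sin(β/2)=0.754899
d^1_{-1,0}: single k=1 term ⇒ +0.700168;  D = -0.131400-0.687728i
d^1_{0,0}: k∈[0..1] ⇒ +0.430128 -0.569872 = -0.139745;  D = -0.139745+0.000000i
d^1_{1,0}: single k=0 term ⇒ -0.700168;  D = +0.131400-0.687728i
Y_1^{m'}(θ=2.6298,φ=1.7485) and Σ D·Y over m':
  (-0.1314-0.6877i)·(-0.0299-0.1665i)  (-0.1397+0.0000i)·(-0.4260+0.0000i)  (+0.1314-0.6877i)·(+0.0299-0.1665i)
Y_1^0(R⁻¹ n̂) = -0.161675+0.000000i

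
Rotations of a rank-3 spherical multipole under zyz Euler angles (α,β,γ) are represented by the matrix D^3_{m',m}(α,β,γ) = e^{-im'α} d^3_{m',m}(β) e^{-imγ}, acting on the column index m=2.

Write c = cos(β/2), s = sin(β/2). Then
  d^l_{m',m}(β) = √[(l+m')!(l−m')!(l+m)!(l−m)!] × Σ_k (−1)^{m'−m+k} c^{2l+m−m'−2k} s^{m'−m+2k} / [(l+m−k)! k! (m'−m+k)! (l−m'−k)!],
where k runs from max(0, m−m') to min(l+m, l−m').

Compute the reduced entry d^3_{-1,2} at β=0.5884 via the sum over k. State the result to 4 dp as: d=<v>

d^3_{-1,2}(β=0.5884) via the finite sum:
c=cos(0.588400/2)=0.957034, s=sin(0.588400/2)=0.289974; N=√[2·24·120·1]=75.894664
The bounds max(0,m−m')=3 and min(l+m,l−m')=4 give 2 terms
  k=3: (−1)^0·75.8947/(12)·0.9570^3·0.2900^3 = +0.135173
  k=4: (−1)^1·75.8947/(24)·0.9570^1·0.2900^5 = -0.006205
d^3_{-1,2}(0.5884) = +0.135173 -0.006205 = +0.128969

d=0.1290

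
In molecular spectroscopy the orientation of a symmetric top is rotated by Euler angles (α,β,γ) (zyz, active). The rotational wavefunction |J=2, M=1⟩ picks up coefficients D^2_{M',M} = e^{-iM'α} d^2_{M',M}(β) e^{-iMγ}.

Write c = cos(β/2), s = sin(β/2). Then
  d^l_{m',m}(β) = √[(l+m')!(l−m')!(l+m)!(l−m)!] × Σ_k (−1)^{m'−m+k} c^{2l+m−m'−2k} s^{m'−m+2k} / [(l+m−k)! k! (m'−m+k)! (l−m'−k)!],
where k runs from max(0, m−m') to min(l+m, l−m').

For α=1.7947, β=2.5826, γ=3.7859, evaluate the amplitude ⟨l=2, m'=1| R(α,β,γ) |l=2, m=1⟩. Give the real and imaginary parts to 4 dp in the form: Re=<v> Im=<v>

Re=-0.1566 Im=-0.1326

Split into d^2_{1,1}(β=2.5826) × two z-phases.
c=cos(2.582600/2)=0.275872, s=sin(2.582600/2)=0.961195; N=√[6·1·6·1]=6.000000
k: max(0,(1)−(1))=0 … min(2+(1),2−(1))=1
  k=0: (−1)^0·6.0000/(6)·0.2759^4·0.9612^0 = +0.005792
  k=1: (−1)^1·6.0000/(2)·0.2759^2·0.9612^2 = -0.210939
d^2_{1,1}(2.5826) = +0.005792 -0.210939 = -0.205147
Attach z-rotation phases: D = e^{-i(1)(1.7947)}·(-0.205147)·e^{-i(1)(3.7859)} = -0.156563-0.132565i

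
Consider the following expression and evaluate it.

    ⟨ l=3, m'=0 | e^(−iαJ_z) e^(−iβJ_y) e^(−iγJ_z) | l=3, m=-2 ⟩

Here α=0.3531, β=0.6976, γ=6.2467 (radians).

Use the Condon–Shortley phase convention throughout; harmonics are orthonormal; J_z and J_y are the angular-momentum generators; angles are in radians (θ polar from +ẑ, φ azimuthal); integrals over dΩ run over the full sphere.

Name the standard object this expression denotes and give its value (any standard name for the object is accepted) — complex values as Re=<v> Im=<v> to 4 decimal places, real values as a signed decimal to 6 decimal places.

This is a Wigner D-matrix element — the rotation-matrix element ⟨l m'| R(α,β,γ) |l m⟩ in the angular-momentum basis.
D^3_{0,-2}(0.3531,0.6976,6.2467) = e^{-i·0·0.3531}·d^3_{0,-2}(0.6976)·e^{-i·-2·6.2467}. Compute d first:
Half-angle: c=0.939784, s=0.341770. N=√(6·6·1·120)=65.726707
k∈{0,1} keeps every argument non-negative
  k=0: (−1)^2·65.7267/(12)·0.9398^4·0.3418^2 = +0.499046
  k=1: (−1)^3·65.7267/(12)·0.9398^2·0.3418^4 = -0.066001
d^3_{0,-2}(0.6976) = +0.499046 -0.066001 = +0.433045
Attach z-rotation phases: D = e^{-i(0)(0.3531)}·(+0.433045)·e^{-i(-2)(6.2467)} = +0.431892-0.031571i

Wigner D-matrix element, Re=0.4319 Im=-0.0316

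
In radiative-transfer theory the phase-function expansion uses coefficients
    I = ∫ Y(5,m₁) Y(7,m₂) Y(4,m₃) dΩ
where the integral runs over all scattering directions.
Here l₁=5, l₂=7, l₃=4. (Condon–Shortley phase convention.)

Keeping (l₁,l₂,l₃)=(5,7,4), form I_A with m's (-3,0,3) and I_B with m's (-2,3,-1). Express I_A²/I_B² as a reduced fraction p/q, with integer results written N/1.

17689/16641

Same 5,7,4: normalisation and zero-m 3j drop out of the ratio.
A: Δ: 8! 2! 6! / 17! → 1/6126120; sum: t=6:+1/345600 t=7:−1/3628800 = 19/7257600; 3j²(5 7 4; -3 0 3) = Δ·Π!·Σ² = 2527/218790  (sign -1)
B: Δ: 8! 2! 6! / 17! → 1/6126120; sum: t=5:−1/172800 t=6:+1/69120 t=7:−1/362880 = 43/7257600; 3j²(5 7 4; -2 3 -1) = Δ·Π!·Σ² = 1849/170170  (sign -1)
I_A²/I_B² = (2527/218790)/(1849/170170) = 17689/16641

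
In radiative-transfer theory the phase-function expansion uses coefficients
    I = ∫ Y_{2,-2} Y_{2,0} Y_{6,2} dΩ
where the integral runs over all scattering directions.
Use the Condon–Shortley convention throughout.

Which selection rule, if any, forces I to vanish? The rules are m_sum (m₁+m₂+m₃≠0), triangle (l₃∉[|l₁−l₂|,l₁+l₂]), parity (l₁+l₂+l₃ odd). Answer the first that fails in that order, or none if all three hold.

m₁+m₂+m₃ = -2 + 0 + 2 = 0  ✓
triangle: need |l₁−l₂| ≤ l₃ ≤ l₁+l₂ = [0,4]; l₃=6 is outside  ✗
parity: l₁+l₂+l₃ = 10 is even

triangle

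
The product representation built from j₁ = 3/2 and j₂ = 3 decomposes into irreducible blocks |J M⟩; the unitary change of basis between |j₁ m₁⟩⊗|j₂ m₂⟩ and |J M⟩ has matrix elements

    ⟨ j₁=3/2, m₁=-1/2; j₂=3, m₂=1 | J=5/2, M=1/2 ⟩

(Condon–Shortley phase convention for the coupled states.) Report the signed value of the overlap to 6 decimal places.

-0.119523

j₁+j₂−J=2  J+j₁−j₂=1  J−j₁+j₂=4  j₁+j₂+J+1=8
(j₁±m₁, j₂±m₂, J±M) = (1,2,4,2,3,2)
P² = 288/35
sum k=1..2:
  [1] −1/6 = -1/6
  [2] +1/8 = 1/8
S = -1/24
C² = P²·S² = 1/70 ; C = -0.119523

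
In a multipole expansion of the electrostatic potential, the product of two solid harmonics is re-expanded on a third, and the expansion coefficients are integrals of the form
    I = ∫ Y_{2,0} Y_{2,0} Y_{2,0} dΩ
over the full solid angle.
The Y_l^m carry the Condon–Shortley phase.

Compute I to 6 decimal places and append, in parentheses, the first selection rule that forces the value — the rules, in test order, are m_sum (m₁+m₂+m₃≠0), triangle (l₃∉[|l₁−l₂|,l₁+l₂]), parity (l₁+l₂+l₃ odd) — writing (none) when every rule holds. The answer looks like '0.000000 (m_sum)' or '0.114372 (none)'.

0.180224 (none)

Rules hold: Σm=0, L=6 even, 0≤2≤4.
N = 5·5·5 = 125
Δ = 2!·2!·2!/7! = 1/630
Racah Σ t=0..2: t=0:+1/8 t=1:−1/1 t=2:+1/8 = -3/4
⇒ 3j(2 2 2; 0 0 0)² = 2/35, sgn -1
(m-triple is (0,0,0) — same symbol as above.)
4πI² = N·(3j₀)²·(3jₘ)² = 20/49
I = +1·√(0.408163/4π) = 0.18022375
No selection rule forces the value: the integral is nonzero (none).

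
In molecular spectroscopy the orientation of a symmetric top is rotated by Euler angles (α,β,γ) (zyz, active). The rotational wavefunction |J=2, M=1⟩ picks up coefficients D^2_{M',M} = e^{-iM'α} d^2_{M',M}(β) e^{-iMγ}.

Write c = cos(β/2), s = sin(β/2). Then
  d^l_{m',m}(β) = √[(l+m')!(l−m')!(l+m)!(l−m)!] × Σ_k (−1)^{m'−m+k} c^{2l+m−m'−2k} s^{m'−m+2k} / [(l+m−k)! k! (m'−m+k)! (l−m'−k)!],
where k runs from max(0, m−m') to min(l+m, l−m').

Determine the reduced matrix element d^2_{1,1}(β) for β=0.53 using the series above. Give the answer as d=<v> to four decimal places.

d=0.6758

d^2_{1,1}(β=0.5300) via the finite sum:
Half-angle: c=0.965093, s=0.261909. N=√(6·1·6·1)=6.000000
k∈{0,1} keeps every argument non-negative
  k=0: (−1)^0·6.0000/(6)·0.9651^4·0.2619^0 = +0.867513
  k=1: (−1)^1·6.0000/(2)·0.9651^2·0.2619^2 = -0.191673
d^2_{1,1}(0.5300) = +0.867513 -0.191673 = +0.675840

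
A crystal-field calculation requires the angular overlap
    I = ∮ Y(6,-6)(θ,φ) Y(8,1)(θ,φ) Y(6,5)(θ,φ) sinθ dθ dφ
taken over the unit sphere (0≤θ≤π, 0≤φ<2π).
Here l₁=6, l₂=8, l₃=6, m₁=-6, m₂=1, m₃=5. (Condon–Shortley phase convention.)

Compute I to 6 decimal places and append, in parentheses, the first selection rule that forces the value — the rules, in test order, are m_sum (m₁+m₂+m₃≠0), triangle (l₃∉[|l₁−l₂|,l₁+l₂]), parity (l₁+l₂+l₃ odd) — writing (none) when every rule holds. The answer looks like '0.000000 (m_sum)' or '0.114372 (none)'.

m-sum 0 ✓  L=20 even ✓  2≤6≤14 ✓
Π(2lᵢ+1) = 13×17×13 = 2873
triangle coeff Δ(6,8,6) = 1/1309458150
Σ_t [2,6]: t=2:+1/49766400 t=3:−1/3110400 t=4:+1/1327104 t=5:−1/3110400 t=6:+1/49766400 = 1/6635520
(3j)²=350/46189 [(6 8 6; 0 0 0)], sign=+1
Σ_t [8,8]: t=8:+1/4877107200 = 1/4877107200
(3j)²=33/29393 [(6 8 6; -6 1 5)], sign=-1
⇒ 4πI² = 150/6137
I = (-1)√(150/6137/(4π)) = -0.04410244
No selection rule forces the value: the integral is nonzero (none).

-0.044102 (none)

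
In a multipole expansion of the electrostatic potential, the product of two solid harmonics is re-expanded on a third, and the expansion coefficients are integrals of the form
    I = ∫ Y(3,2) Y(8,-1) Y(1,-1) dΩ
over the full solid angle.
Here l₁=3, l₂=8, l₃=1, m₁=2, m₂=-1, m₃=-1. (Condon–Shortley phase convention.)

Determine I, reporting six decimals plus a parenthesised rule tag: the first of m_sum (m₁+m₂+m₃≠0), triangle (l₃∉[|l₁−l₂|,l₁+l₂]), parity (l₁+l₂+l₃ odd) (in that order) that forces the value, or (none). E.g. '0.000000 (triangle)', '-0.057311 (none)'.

0.000000 (triangle)

l₃=1 ∉ [5,11] — triangle fails ⇒ I = 0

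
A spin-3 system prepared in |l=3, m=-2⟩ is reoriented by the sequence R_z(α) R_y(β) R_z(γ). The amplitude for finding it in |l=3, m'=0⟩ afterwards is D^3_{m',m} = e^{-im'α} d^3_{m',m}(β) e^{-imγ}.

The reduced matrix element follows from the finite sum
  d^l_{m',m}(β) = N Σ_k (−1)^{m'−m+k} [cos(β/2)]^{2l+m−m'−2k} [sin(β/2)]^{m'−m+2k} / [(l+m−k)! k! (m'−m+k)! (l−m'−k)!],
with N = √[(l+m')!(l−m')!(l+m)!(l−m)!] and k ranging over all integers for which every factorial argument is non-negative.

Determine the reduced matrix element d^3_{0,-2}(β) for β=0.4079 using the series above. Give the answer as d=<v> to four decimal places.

d=0.1978

d^3_{0,-2}(β=0.4079) via the finite sum:
c=cos(0.407900/2)=0.979274, s=sin(0.407900/2)=0.202539; N=√[6·6·1·120]=65.726707
Admissible k: 0..1 (factorial args all ≥0)
  k=0: (−1)^2·65.7267/(12)·0.9793^4·0.2025^2 = +0.206631
  k=1: (−1)^3·65.7267/(12)·0.9793^2·0.2025^4 = -0.008839
d^3_{0,-2}(0.4079) = +0.206631 -0.008839 = +0.197792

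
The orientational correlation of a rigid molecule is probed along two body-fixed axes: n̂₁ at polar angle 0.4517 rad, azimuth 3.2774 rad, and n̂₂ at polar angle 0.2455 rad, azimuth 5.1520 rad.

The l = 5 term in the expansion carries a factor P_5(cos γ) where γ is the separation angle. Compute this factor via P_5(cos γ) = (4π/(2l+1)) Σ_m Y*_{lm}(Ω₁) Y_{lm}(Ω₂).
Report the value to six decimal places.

Addition theorem: P_5(cos γ) = (4π/11) Σ_m Y*_{lm}(Ω₁) Y_{lm}(Ω₂), m = −5…5:
  [-5]  conj(Y_{5,-5})(Ω₁) = -0.005723-0.004619i ; Y_{5,-5}(Ω₂) = +0.000319-0.000231i ; Δ = -0.000003-0.000000i
  [-4]  conj(Y_{5,-4})(Ω₁) = +0.041035+0.024778i ; Y_{5,-4}(Ω₂) = -0.000927-0.004880i ; Δ = +0.000083-0.000223i
  [-3]  conj(Y_{5,-3})(Ω₁) = -0.166027-0.071652i ; Y_{5,-3}(Ω₂) = -0.035920-0.009247i ; Δ = +0.005301+0.004109i
  [-2]  conj(Y_{5,-2})(Ω₁) = +0.399765+0.111334i ; Y_{5,-2}(Ω₂) = -0.112886+0.136338i ; Δ = -0.060307+0.041935i
  [-1]  conj(Y_{5,-1})(Ω₁) = -0.474761-0.064875i ; Y_{5,-1}(Ω₂) = +0.212663+0.452180i ; Δ = -0.071629-0.228474i
  [+0]  conj(Y_{5,0})(Ω₁) = -0.040260-0.000000i ; Y_{5,0}(Ω₂) = +0.557229+0.000000i ; Δ = -0.022434-0.000000i
  [+1]  conj(Y_{5,1})(Ω₁) = +0.474761-0.064875i ; Y_{5,1}(Ω₂) = -0.212663+0.452180i ; Δ = -0.071629+0.228474i
  [+2]  conj(Y_{5,2})(Ω₁) = +0.399765-0.111334i ; Y_{5,2}(Ω₂) = -0.112886-0.136338i ; Δ = -0.060307-0.041935i
  [+3]  conj(Y_{5,3})(Ω₁) = +0.166027-0.071652i ; Y_{5,3}(Ω₂) = +0.035920-0.009247i ; Δ = +0.005301-0.004109i
  [+4]  conj(Y_{5,4})(Ω₁) = +0.041035-0.024778i ; Y_{5,4}(Ω₂) = -0.000927+0.004880i ; Δ = +0.000083+0.000223i
  [+5]  conj(Y_{5,5})(Ω₁) = +0.005723-0.004619i ; Y_{5,5}(Ω₂) = -0.000319-0.000231i ; Δ = -0.000003+0.000000i
Accumulated sum -0.275543+0.000000i; after 4π/(2l+1) scaling, -0.314779+0.000000i ⇒ P_5 = -0.314779

-0.314779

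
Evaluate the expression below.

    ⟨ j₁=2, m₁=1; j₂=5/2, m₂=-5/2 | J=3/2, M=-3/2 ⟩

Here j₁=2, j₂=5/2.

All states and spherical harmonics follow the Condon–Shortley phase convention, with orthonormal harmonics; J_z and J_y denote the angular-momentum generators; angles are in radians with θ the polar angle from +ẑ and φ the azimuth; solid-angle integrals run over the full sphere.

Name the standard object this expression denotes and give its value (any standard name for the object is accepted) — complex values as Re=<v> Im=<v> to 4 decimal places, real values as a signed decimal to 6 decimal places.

Clebsch–Gordan coefficient, +√(2/7) ≈ +0.534522

This is a Clebsch–Gordan (vector-coupling) coefficient.
triangle: 3!*1!*2!/7! = 12/5040
(j±m)!: 3!*1!*0!*5!*0!*3! = 4320
prefactor² = (2J+1)*Δ*N² = 288/7
  k=0: +1/(0!*3!*1!*0!*0!*2!) = 1/12
Σ = 1/12  ⇒  CG² = 288/7*(1/12)² = 2/7
CG = +√(2/7) = +0.534522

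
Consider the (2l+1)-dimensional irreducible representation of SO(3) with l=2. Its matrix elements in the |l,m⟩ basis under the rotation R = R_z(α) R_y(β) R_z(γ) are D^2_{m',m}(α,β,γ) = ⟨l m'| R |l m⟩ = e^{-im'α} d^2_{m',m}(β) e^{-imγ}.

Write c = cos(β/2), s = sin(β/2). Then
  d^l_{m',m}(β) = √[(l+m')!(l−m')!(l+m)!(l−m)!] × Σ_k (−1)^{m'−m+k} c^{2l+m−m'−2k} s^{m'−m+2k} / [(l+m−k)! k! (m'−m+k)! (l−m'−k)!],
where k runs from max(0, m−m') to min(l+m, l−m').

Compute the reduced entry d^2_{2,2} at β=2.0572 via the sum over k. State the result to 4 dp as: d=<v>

d=0.0709

d^2_{2,2}(β=2.0572) via the finite sum:
c=cos(2.057200/2)=0.516019, s=sin(2.057200/2)=0.856577; N=√[24·1·24·1]=24.000000
k: max(0,(2)−(2))=0 … min(2+(2),2−(2))=0
  k=0: (−1)^0·24.0000/(24)·0.5160^4·0.8566^0 = +0.070902
d^2_{2,2}(2.0572) = +0.070902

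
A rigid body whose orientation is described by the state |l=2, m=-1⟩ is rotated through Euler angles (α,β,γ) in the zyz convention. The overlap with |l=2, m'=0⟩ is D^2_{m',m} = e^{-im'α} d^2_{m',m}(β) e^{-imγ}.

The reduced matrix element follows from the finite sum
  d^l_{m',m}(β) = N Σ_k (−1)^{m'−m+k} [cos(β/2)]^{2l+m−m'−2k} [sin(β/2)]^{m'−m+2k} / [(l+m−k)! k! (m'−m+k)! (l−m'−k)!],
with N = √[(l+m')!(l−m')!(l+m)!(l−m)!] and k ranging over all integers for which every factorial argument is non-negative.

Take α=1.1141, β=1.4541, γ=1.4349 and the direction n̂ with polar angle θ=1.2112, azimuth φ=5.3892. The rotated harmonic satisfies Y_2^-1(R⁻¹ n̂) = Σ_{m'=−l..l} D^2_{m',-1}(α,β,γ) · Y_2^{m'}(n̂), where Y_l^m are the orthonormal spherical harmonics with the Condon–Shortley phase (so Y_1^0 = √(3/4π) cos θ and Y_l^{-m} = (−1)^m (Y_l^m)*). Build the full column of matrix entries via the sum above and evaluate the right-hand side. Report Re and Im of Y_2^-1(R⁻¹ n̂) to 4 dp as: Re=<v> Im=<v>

Re=0.2435 Im=0.0755

Need the full column D^2_{m',-1} for m'=−2..2 at α=1.1141, β=1.4541, γ=1.4349.
cos(β/2)=0.747138, sin(β/2)=0.664668
d^2_{-2,-1}: single k=1 term ⇒ +0.554419;  D = -0.480720-0.276205i
d^2_{-1,-1}: k∈[0..1] ⇒ +0.311605 -0.739833 = -0.428228;  D = +0.355213-0.239171i
d^2_{0,-1}: k∈[0..1] ⇒ -0.679022 +0.537393 = -0.141629;  D = -0.019188-0.140323i
d^2_{1,-1}: k∈[0..1] ⇒ +0.739833 -0.195173 = +0.544659;  D = +0.516873+0.171745i
d^2_{2,-1}: single k=0 term ⇒ -0.438779;  D = -0.307803+0.312706i
Y_2^{m'}(θ=1.2112,φ=5.3892) and Σ D·Y over m':
  (-0.4807-0.2762i)·(-0.0729+0.3305i)  (+0.3552-0.2392i)·(+0.1594+0.1984i)  (-0.0192-0.1403i)·(-0.1982+0.0000i)  (+0.5169+0.1717i)·(-0.1594+0.1984i)  (-0.3078+0.3127i)·(-0.0729-0.3305i)
Y_2^-1(R⁻¹ n̂) = +0.243547+0.075518i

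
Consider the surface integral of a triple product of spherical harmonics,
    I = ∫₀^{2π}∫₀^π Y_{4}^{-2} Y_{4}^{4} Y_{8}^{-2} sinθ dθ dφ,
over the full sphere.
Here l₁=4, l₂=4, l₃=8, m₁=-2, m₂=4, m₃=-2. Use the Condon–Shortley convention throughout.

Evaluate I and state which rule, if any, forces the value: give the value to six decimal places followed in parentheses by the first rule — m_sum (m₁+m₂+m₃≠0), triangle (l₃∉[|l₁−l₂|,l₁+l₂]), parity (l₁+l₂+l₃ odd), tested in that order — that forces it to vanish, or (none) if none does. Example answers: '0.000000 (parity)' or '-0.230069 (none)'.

0.022467 (none)

Checks pass: Σm=0; 16 even; l₃=8∈[0,8].
(2·4+1)(2·4+1)(2·8+1) = 1377
Δ: 0! 8! 8! / 17! → 1/218790
sum: t=0:+1/331776 = 1/331776
3j²(4 4 8; 0 0 0) = Δ·Π!·Σ² = 490/21879  (sign +1)
sum: t=0:+1/58060800 = 1/58060800
3j²(4 4 8; -2 4 -2) = Δ·Π!·Σ² = 1/4862  (sign +1)
combine: 4πI² = 1377·490/21879·1/4862 = 2205/347633
take √, sign +1: I = 0.02246668
No selection rule forces the value: the integral is nonzero (none).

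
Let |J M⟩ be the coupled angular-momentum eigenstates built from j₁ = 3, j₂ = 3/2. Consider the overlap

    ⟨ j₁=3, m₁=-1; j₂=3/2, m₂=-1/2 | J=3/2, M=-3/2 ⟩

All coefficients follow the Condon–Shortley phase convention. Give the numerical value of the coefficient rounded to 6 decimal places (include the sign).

triangle: 3!×3!×0!/7! = 36/5040
(j±m)!: 2!×4!×1!×2!×0!×3! = 576
prefactor² = (2J+1)×Δ×N² = 576/35
  k=1: −1/(1!×2!×3!×0!×0!×0!) = -1/12
Σ = -1/12  ⇒  CG² = 576/35×(-1/12)² = 4/35
CG = −√(4/35) = -0.338062

-0.338062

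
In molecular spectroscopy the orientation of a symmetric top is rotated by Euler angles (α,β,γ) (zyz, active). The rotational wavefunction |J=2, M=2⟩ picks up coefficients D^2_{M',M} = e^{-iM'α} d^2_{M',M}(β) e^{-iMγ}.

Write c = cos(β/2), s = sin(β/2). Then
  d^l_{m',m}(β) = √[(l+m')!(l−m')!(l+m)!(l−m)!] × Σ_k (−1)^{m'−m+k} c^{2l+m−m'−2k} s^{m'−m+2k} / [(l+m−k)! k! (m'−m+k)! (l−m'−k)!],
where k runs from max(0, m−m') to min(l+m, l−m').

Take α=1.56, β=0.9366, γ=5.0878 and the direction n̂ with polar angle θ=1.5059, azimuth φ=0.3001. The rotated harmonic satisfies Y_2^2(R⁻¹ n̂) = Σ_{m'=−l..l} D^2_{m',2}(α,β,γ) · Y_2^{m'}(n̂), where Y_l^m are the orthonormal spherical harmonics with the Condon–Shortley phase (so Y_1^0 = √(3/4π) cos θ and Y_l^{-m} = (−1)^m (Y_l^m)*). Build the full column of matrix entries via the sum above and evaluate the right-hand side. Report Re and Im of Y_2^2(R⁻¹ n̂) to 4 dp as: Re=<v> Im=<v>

Re=0.3147 Im=-0.1645

Need the full column D^2_{m',2} for m'=−2..2 at α=1.5600, β=0.9366, γ=5.0878.
cos(β/2)=0.892337, sin(β/2)=0.451370
d^2_{-2,2}: single k=4 term ⇒ +0.041508;  D = +0.029729-0.028967i
d^2_{-1,2}: single k=3 term ⇒ +0.164118;  D = -0.113257-0.118776i
d^2_{0,2}: single k=2 term ⇒ +0.397373;  D = -0.290531+0.271104i
d^2_{1,2}: single k=1 term ⇒ +0.641430;  D = +0.432521+0.473665i
d^2_{2,2}: single k=0 term ⇒ +0.634038;  D = +0.472795-0.422457i
Y_2^{m'}(θ=1.5059,φ=0.3001) and Σ D·Y over m':
  (+0.0297-0.0290i)·(+0.3174-0.2173i)  (-0.1133-0.1188i)·(+0.0478-0.0148i)  (-0.2905+0.2711i)·(-0.3114+0.0000i)  (+0.4325+0.4737i)·(-0.0478-0.0148i)  (+0.4728-0.4225i)·(+0.3174+0.2173i)
Y_2^2(R⁻¹ n̂) = +0.314652-0.164473i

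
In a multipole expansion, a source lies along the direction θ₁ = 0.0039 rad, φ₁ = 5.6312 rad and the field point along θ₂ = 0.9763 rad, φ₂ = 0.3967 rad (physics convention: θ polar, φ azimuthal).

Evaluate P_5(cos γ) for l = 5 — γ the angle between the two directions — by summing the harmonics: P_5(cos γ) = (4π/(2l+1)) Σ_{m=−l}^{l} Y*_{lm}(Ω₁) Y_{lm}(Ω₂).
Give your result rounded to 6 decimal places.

-0.057162

Summing Y*_{l m}(θ₁,φ₁)·Y_{l m}(θ₂,φ₂) over m ∈ [−5, 5]; prefactor 4π/(2·5+1) = 1.142397:
  m=-5: Y*=(-0.000000, 0.000000)  Y=(-0.072638, -0.165896)  product (0.000000, 0.000000)
  m=-4: Y*=(-0.000000, -0.000000)  Y=(-0.006196, -0.387142)  product (-0.000000, 0.000000)
  m=-3: Y*=(-0.000000, -0.000000)  Y=(0.133252, -0.332947)  product (-0.000000, 0.000000)
  m=-2: Y*=(0.000014, -0.000050)  Y=(-0.026911, 0.027345)  product (0.000001, 0.000002)
  m=-1: Y*=(0.007943, -0.006063)  Y=(-0.324321, 0.135861)  product (-0.001752, 0.003045)
  m=+0: Y*=(0.935496, -0.000000)  Y=(-0.049742, 0.000000)  product (-0.046534, 0.000000)
  m=+1: Y*=(-0.007943, -0.006063)  Y=(0.324321, 0.135861)  product (-0.001752, -0.003045)
  m=+2: Y*=(0.000014, 0.000050)  Y=(-0.026911, -0.027345)  product (0.000001, -0.000002)
  m=+3: Y*=(0.000000, -0.000000)  Y=(-0.133252, -0.332947)  product (-0.000000, -0.000000)
  m=+4: Y*=(-0.000000, 0.000000)  Y=(-0.006196, 0.387142)  product (-0.000000, -0.000000)
  m=+5: Y*=(0.000000, 0.000000)  Y=(0.072638, -0.165896)  product (0.000000, -0.000000)
Total Σ_m = (-0.050036, -0.000000). Multiply by 1.142397: (-0.057162, -0.000000). P_5(cos γ) = -0.057162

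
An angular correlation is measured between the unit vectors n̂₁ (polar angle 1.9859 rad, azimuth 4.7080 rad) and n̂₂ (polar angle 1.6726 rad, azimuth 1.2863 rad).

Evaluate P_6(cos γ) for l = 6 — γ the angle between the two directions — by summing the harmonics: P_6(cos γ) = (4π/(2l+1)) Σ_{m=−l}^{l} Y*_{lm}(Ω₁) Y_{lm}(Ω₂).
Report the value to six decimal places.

-0.414373

Expand P_6 via completeness: Σ_{m} conj(Y_{6,m}) at Ω₁ times Y_{6,m} at Ω₂ —
  term(m=-6) = -0.014560+0.132018i   from Y*(Ω₁)=-0.283538+0.007468i, Y(Ω₂)=+0.063573-0.463935i
  term(m=-5) = -0.012158-0.070719i   from Y*(Ω₁)=+0.009502+0.432915i, Y(Ω₂)=-0.163893+0.024488i
  term(m=-4) = -0.026614-0.055044i   from Y*(Ω₁)=+0.197357-0.003465i, Y(Ω₂)=-0.129916-0.281187i
  term(m=-3) = -0.030597-0.034157i   from Y*(Ω₁)=+0.003209+0.243736i, Y(Ω₂)=-0.141767+0.123665i
  term(m=-2) = -0.064212-0.040277i   from Y*(Ω₁)=+0.287605-0.002525i, Y(Ω₂)=-0.222019-0.141992i
  term(m=-1) = -0.028385-0.008166i   from Y*(Ω₁)=+0.000663+0.151080i, Y(Ω₂)=-0.054871+0.187640i
  term(m=+0) = -0.075618+0.000000i   from Y*(Ω₁)=+0.301232-0.000000i, Y(Ω₂)=-0.251027+0.000000i
  term(m=+1) = -0.028385+0.008166i   from Y*(Ω₁)=-0.000663+0.151080i, Y(Ω₂)=+0.054871+0.187640i
  term(m=+2) = -0.064212+0.040277i   from Y*(Ω₁)=+0.287605+0.002525i, Y(Ω₂)=-0.222019+0.141992i
  term(m=+3) = -0.030597+0.034157i   from Y*(Ω₁)=-0.003209+0.243736i, Y(Ω₂)=+0.141767+0.123665i
  term(m=+4) = -0.026614+0.055044i   from Y*(Ω₁)=+0.197357+0.003465i, Y(Ω₂)=-0.129916+0.281187i
  term(m=+5) = -0.012158+0.070719i   from Y*(Ω₁)=-0.009502+0.432915i, Y(Ω₂)=+0.163893+0.024488i
  term(m=+6) = -0.014560-0.132018i   from Y*(Ω₁)=-0.283538-0.007468i, Y(Ω₂)=+0.063573+0.463935i
Accumulated sum -0.428671+0.000000i; after 4π/(2l+1) scaling, -0.414373+0.000000i ⇒ P_6 = -0.414373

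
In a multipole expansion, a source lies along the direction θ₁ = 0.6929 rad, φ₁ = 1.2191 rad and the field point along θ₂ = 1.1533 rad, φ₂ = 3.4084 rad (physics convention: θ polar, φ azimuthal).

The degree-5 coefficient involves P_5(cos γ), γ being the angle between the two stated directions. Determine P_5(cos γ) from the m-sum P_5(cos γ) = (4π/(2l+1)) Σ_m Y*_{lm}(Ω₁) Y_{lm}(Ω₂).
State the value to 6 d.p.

Summing Y*_{l m}(θ₁,φ₁)·Y_{l m}(θ₂,φ₂) over m ∈ [−5, 5]; prefactor 4π/(2·5+1) = 1.142397:
  m=-5: Y*=0.04849 - 0.00921j  Y=-0.06948 + 0.28796j  product -0.00072 + 0.01460j
  m=-4: Y*=0.03070 - 0.18548j  Y=0.20051 - 0.36394j  product -0.06135 - 0.04836j
  m=-3: Y*=-0.33946 - 0.19243j  Y=-0.08827 + 0.09096j  product 0.04747 - 0.01389j
  m=-2: Y*=-0.31484 + 0.26702j  Y=-0.25054 + 0.14801j  product 0.03936 - 0.11350j
  m=-1: Y*=0.00503 + 0.01372j  Y=0.20732 - 0.05666j  product 0.00182 + 0.00256j
  m=+0: Y*=-0.39240 + 0.00000j  Y=0.24632 + 0.00000j  product -0.09665 + 0.00000j
  m=+1: Y*=-0.00503 + 0.01372j  Y=-0.20732 - 0.05666j  product 0.00182 - 0.00256j
  m=+2: Y*=-0.31484 - 0.26702j  Y=-0.25054 - 0.14801j  product 0.03936 + 0.11350j
  m=+3: Y*=0.33946 - 0.19243j  Y=0.08827 + 0.09096j  product 0.04747 + 0.01389j
  m=+4: Y*=0.03070 + 0.18548j  Y=0.20051 + 0.36394j  product -0.06135 + 0.04836j
  m=+5: Y*=-0.04849 - 0.00921j  Y=0.06948 + 0.28796j  product -0.00072 - 0.01460j
Σ over m = -0.04349 + 0.00000j; ×(4π/11) → -0.04969 + 0.00000j. Real part: -0.049689

-0.049689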